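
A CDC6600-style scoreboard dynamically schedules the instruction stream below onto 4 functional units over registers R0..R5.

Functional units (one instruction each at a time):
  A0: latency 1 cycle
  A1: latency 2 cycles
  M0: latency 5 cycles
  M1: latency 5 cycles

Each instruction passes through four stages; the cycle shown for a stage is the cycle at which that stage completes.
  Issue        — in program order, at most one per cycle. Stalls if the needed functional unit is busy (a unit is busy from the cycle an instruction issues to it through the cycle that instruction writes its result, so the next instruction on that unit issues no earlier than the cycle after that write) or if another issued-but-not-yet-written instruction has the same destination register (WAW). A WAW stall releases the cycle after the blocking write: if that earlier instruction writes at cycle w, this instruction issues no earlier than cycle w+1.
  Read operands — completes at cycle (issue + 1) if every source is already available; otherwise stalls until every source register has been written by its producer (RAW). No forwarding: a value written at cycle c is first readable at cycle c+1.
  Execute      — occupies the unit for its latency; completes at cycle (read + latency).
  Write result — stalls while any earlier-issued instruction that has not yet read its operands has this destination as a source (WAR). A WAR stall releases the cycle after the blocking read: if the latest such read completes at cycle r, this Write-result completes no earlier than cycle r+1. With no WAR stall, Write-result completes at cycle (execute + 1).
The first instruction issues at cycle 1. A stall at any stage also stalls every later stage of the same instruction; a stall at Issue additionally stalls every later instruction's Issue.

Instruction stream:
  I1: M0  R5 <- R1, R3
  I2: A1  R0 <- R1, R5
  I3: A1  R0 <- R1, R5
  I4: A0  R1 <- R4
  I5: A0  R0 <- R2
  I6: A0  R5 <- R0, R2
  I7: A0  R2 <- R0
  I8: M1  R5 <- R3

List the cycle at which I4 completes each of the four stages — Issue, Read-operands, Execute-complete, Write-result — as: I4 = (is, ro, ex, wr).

I4 = (14, 15, 16, 17)

[I1] 1/2/7/8
[I2] 2/9/11/12  (RAW R5: wait I1 write@8)
[I3] 13/14/16/17  (struct: A1 busy until I2 writes@12)
[I4] 14/15/16/17
[I5] 18/19/20/21  (struct: A0 busy until I4 writes@17)
[I6] 22/23/24/25  (struct: A0 busy until I5 writes@21)
[I7] 26/27/28/29  (struct: A0 busy until I6 writes@25)
[I8] 27/28/33/34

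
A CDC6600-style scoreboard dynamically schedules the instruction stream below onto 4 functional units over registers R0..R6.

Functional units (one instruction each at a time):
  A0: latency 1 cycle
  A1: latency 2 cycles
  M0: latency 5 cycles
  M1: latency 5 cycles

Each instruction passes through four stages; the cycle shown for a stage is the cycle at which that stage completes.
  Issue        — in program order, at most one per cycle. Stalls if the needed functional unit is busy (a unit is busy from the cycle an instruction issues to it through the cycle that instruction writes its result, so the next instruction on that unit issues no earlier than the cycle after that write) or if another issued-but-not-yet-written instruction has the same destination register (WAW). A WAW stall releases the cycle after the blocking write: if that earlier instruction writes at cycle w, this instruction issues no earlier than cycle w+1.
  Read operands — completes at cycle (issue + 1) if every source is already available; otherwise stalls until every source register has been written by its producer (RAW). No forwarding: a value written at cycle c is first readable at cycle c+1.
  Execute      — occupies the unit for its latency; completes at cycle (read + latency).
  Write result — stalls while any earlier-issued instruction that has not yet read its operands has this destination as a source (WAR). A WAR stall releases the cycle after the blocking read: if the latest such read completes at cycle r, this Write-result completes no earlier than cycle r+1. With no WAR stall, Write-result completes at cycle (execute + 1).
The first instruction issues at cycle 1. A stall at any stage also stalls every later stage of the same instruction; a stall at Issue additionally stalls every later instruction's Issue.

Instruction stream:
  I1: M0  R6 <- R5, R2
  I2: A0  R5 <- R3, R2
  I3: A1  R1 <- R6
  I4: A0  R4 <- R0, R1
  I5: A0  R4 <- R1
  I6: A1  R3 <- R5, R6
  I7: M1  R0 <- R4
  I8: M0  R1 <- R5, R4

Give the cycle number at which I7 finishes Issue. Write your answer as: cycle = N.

[I1] 1/2/7/8
[I2] 2/3/4/5
[I3] 3/9/11/12  (RAW R6: wait I1 write@8)
[I4] 6/13/14/15  (struct: A0 busy until I2 writes@5; RAW R1: wait I3 write@12)
[I5] 16/17/18/19  (struct: A0 busy until I4 writes@15)
[I6] 17/18/20/21
[I7] 18/20/25/26  (RAW R4: wait I5 write@19)
[I8] 19/20/25/26

cycle = 18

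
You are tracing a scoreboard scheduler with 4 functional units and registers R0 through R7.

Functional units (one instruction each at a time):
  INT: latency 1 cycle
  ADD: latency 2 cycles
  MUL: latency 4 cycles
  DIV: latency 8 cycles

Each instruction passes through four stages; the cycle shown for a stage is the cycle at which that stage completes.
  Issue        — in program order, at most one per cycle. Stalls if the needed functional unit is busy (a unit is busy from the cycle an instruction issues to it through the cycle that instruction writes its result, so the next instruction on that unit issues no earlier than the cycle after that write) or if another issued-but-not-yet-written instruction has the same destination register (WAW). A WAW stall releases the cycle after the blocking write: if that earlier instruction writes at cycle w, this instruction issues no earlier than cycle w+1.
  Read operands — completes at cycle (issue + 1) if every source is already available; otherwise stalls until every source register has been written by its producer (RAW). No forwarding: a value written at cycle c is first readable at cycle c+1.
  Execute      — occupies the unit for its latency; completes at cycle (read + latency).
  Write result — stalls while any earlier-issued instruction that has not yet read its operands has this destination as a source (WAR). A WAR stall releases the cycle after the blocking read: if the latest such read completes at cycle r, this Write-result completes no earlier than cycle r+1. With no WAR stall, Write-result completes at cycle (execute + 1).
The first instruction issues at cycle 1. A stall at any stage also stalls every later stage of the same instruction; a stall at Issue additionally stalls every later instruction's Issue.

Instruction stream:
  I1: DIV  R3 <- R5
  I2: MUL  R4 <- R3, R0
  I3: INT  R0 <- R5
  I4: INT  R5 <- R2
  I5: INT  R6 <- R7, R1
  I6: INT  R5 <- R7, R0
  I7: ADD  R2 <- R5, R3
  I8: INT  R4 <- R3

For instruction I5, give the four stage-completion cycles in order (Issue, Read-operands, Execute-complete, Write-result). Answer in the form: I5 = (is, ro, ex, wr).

I1: IS=1 RO=2 EX=10 WR=11
I2: IS=2 RO=12 EX=16 WR=17  [RAW R3: wait I1 write@11]
I3: IS=3 RO=4 EX=5 WR=13  [WAR R0: wait I2 read@12]
I4: IS=14 RO=15 EX=16 WR=17  [struct: INT busy until I3 writes@13]
I5: IS=18 RO=19 EX=20 WR=21  [struct: INT busy until I4 writes@17]
I6: IS=22 RO=23 EX=24 WR=25  [struct: INT busy until I5 writes@21]
I7: IS=23 RO=26 EX=28 WR=29  [RAW R5: wait I6 write@25]
I8: IS=26 RO=27 EX=28 WR=29  [struct: INT busy until I6 writes@25]

I5 = (18, 19, 20, 21)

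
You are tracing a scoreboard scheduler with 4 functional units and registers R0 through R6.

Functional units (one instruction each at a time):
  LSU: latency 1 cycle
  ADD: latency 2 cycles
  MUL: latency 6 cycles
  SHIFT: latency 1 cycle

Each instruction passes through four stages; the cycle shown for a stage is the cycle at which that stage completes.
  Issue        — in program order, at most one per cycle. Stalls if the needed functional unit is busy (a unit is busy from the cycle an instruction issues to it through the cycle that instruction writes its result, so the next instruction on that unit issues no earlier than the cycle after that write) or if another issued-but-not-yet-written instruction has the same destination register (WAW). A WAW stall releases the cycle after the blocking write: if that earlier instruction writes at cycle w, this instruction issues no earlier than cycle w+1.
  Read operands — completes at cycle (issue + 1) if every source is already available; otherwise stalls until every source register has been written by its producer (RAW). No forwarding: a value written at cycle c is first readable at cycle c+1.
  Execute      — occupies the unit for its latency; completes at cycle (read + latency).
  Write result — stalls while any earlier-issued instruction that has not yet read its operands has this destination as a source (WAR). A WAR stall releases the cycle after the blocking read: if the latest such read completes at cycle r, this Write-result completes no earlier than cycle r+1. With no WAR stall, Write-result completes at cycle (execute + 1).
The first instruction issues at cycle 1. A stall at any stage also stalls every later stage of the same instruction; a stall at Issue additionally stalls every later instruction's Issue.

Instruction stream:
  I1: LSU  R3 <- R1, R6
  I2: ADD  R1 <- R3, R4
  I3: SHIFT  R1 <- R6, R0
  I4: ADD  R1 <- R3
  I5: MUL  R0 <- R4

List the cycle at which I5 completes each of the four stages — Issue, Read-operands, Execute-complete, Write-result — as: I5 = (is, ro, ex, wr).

c1: I1→LSU
c2: I1 RO | I2→ADD
c3: I1 EX
c4: I1 WR R3
c5: I2 RO
c7: I2 EX
c8: I2 WR R1
c9: I3→SHIFT
c10: I3 RO
c11: I3 EX
c12: I3 WR R1
c13: I4→ADD
c14: I4 RO | I5→MUL
c15: I5 RO
c16: I4 EX
c17: I4 WR R1
c21: I5 EX
c22: I5 WR R0

I5 = (14, 15, 21, 22)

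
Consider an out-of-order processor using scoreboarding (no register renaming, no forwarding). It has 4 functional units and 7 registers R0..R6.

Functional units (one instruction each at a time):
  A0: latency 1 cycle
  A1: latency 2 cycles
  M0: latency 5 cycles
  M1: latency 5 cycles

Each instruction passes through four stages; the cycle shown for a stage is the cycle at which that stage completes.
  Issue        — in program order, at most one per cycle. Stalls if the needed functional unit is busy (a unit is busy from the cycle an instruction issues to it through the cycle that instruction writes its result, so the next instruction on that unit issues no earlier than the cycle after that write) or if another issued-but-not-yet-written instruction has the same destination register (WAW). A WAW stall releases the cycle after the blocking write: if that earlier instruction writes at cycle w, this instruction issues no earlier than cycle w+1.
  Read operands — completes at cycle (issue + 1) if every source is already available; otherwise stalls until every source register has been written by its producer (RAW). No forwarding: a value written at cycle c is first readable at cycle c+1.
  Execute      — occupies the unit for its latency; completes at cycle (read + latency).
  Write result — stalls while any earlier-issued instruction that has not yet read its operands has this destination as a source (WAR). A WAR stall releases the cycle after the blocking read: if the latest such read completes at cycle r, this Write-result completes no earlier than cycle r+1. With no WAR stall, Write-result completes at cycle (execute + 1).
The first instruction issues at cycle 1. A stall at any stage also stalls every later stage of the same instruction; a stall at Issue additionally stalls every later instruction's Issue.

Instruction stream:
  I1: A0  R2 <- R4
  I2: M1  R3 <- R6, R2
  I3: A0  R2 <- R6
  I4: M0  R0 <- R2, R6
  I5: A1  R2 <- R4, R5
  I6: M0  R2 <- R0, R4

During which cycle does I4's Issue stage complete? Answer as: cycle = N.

t=1  I1 issues→A0
t=2  I1 reads; I2 issues→M1
t=3  I1 exec-done
t=4  I1 writes R2
t=5  I2 reads; I3 issues→A0
t=6  I3 reads; I4 issues→M0
t=7  I3 exec-done
t=8  I3 writes R2
t=9  I4 reads; I5 issues→A1
t=10  I2 exec-done; I5 reads
t=11  I2 writes R3
t=12  I5 exec-done
t=13  I5 writes R2
t=14  I4 exec-done
t=15  I4 writes R0
t=16  I6 issues→M0
t=17  I6 reads
t=22  I6 exec-done
t=23  I6 writes R2

cycle = 6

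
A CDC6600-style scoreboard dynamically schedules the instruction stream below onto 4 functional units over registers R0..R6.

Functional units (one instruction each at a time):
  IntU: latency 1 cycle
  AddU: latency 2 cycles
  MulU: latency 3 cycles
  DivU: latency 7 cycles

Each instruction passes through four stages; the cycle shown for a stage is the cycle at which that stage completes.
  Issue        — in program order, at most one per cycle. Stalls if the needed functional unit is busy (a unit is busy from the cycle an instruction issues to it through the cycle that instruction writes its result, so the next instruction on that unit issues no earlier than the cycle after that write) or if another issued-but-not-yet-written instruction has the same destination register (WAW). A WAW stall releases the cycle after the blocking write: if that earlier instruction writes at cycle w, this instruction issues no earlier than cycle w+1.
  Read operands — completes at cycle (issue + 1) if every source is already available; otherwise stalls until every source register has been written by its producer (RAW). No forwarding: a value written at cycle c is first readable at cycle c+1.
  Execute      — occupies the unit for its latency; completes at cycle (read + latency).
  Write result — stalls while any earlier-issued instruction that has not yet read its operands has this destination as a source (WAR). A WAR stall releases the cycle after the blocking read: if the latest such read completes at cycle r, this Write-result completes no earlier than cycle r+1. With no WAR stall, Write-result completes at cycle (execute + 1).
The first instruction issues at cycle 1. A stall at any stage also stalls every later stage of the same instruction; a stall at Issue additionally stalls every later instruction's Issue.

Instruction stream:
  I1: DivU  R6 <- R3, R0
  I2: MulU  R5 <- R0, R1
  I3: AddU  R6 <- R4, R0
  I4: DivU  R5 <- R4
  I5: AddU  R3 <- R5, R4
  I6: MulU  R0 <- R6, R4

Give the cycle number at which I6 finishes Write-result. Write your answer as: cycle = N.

1) issue 1, read 2, done 9, write 10
2) issue 2, read 3, done 6, write 7
3) issue 11, read 12, done 14, write 15  <WAW R6: wait I1 write@10>
4) issue 12, read 13, done 20, write 21
5) issue 16, read 22, done 24, write 25  <struct: AddU busy until I3 writes@15 / RAW R5: wait I4 write@21>
6) issue 17, read 18, done 21, write 22

cycle = 22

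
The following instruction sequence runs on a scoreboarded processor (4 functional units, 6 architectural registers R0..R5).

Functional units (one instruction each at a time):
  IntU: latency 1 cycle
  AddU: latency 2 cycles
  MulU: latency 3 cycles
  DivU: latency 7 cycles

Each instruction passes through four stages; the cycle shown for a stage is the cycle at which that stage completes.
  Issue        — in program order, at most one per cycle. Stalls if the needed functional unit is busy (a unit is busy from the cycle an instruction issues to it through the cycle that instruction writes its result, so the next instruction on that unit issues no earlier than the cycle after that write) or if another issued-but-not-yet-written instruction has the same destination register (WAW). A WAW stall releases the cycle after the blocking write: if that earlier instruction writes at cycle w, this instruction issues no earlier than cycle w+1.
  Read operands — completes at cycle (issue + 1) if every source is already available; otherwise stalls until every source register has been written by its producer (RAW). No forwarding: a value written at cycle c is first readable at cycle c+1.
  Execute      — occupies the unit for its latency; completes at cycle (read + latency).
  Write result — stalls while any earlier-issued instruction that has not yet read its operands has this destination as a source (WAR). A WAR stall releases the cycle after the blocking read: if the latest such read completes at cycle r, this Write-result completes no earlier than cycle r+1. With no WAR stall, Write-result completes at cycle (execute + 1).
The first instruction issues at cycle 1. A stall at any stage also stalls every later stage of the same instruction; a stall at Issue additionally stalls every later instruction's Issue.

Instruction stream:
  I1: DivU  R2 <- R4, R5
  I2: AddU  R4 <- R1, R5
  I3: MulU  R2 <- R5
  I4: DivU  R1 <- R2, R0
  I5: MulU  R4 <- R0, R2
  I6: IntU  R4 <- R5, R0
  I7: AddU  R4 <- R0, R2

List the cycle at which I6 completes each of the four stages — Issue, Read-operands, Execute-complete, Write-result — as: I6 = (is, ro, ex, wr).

[1] I1→DivU
[2] I1 RO | I2→AddU
[3] I2 RO
[5] I2 EX
[6] I2 WR R4
[9] I1 EX
[10] I1 WR R2
[11] I3→MulU
[12] I3 RO | I4→DivU
[15] I3 EX
[16] I3 WR R2
[17] I4 RO | I5→MulU
[18] I5 RO
[21] I5 EX
[22] I5 WR R4
[23] I6→IntU
[24] I4 EX | I6 RO
[25] I4 WR R1 | I6 EX
[26] I6 WR R4
[27] I7→AddU
[28] I7 RO
[30] I7 EX
[31] I7 WR R4

I6 = (23, 24, 25, 26)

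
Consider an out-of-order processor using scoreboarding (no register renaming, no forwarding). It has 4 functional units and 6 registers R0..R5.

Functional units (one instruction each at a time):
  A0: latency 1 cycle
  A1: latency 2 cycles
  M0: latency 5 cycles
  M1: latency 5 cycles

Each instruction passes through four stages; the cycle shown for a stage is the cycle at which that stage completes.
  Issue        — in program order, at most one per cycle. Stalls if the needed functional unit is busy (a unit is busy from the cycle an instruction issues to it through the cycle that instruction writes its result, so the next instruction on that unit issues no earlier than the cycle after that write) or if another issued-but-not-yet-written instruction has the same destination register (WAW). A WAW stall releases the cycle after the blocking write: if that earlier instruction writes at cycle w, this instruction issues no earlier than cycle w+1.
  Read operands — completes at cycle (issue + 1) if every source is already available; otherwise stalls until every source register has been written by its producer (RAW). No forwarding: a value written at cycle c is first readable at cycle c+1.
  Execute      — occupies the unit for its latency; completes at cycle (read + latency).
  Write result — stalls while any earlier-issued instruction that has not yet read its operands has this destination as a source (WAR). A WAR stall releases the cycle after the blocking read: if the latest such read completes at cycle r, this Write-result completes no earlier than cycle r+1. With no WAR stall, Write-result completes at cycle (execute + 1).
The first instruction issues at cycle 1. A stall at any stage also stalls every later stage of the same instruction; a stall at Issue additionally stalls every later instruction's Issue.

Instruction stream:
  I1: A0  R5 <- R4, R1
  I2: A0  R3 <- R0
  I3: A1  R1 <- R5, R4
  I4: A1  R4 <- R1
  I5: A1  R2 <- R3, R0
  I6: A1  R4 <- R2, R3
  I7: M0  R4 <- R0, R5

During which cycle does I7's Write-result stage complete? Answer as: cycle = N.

1) issue 1, read 2, done 3, write 4
2) issue 5, read 6, done 7, write 8  <struct: A0 busy until I1 writes@4>
3) issue 6, read 7, done 9, write 10
4) issue 11, read 12, done 14, write 15  <struct: A1 busy until I3 writes@10>
5) issue 16, read 17, done 19, write 20  <struct: A1 busy until I4 writes@15>
6) issue 21, read 22, done 24, write 25  <struct: A1 busy until I5 writes@20>
7) issue 26, read 27, done 32, write 33  <WAW R4: wait I6 write@25>

cycle = 33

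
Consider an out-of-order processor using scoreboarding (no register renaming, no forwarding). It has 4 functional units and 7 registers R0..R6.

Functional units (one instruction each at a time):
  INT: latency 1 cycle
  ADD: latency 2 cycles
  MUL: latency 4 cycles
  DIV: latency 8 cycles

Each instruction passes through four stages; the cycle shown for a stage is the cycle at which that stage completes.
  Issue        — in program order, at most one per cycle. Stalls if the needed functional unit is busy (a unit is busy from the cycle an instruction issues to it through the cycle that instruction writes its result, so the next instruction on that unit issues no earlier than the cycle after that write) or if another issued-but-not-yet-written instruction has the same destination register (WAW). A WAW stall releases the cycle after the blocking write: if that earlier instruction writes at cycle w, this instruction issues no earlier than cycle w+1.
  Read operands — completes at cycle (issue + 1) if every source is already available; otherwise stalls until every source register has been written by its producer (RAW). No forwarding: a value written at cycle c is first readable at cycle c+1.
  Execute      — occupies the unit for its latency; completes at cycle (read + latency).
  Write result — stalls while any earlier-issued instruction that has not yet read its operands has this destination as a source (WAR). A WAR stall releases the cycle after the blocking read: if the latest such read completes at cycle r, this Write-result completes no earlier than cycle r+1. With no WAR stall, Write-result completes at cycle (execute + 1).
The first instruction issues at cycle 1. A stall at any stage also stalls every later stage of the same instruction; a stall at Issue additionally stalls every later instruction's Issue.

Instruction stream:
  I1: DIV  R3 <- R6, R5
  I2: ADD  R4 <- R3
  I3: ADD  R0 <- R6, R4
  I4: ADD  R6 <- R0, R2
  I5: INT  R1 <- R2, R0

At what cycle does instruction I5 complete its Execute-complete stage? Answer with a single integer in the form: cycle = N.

[I1] 1/2/10/11
[I2] 2/12/14/15  (RAW R3: wait I1 write@11)
[I3] 16/17/19/20  (struct: ADD busy until I2 writes@15)
[I4] 21/22/24/25  (struct: ADD busy until I3 writes@20)
[I5] 22/23/24/25

cycle = 24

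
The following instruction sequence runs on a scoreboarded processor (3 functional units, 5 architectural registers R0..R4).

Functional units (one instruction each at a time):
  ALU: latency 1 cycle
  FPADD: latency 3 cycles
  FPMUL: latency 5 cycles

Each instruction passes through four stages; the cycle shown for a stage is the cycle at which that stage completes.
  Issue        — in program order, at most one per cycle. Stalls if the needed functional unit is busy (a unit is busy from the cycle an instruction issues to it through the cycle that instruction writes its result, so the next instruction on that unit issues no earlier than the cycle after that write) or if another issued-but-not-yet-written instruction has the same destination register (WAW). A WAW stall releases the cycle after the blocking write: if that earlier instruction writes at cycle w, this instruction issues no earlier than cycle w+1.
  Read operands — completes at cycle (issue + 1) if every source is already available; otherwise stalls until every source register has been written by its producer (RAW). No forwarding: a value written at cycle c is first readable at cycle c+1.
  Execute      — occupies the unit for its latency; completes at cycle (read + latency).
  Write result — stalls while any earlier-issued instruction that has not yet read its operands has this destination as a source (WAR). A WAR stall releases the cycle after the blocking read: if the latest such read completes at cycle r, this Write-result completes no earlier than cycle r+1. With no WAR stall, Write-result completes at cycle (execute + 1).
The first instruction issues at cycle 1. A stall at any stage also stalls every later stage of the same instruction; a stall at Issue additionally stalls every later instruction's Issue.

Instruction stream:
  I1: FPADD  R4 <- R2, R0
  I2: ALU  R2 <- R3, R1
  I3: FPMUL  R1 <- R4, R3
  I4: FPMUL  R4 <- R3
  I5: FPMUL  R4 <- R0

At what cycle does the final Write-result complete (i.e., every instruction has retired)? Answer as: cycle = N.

cycle = 29

I1  is:1  ro:2  ex:5  wr:6
I2  is:2  ro:3  ex:4  wr:5
I3  is:3  ro:7  ex:12  wr:13  — RAW R4: wait I1 write@6
I4  is:14  ro:15  ex:20  wr:21  — struct: FPMUL busy until I3 writes@13
I5  is:22  ro:23  ex:28  wr:29  — struct: FPMUL busy until I4 writes@21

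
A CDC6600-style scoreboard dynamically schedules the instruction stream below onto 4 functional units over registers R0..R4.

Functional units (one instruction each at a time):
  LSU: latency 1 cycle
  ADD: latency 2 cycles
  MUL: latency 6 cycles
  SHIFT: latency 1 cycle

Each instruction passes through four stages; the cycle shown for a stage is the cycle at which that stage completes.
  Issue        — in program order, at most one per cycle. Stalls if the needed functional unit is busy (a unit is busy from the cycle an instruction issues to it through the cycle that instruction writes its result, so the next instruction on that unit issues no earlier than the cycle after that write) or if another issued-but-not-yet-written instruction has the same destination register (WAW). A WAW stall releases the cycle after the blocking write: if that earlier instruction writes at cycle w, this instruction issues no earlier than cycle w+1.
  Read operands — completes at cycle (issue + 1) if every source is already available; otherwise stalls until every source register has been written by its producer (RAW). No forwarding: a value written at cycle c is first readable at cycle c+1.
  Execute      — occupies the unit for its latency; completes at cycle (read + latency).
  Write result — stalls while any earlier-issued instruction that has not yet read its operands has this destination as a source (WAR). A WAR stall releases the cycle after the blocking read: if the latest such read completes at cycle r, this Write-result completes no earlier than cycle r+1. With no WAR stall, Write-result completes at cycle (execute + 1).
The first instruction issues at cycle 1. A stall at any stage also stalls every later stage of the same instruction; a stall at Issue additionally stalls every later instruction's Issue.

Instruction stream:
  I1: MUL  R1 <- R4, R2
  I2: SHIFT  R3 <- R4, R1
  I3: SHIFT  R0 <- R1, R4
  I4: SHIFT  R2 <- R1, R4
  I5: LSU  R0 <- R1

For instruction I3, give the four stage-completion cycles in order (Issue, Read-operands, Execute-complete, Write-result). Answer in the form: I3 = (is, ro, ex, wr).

I3 = (13, 14, 15, 16)

t=1  I1→MUL
t=2  I1 RO | I2→SHIFT
t=8  I1 EX
t=9  I1 WR R1
t=10  I2 RO
t=11  I2 EX
t=12  I2 WR R3
t=13  I3→SHIFT
t=14  I3 RO
t=15  I3 EX
t=16  I3 WR R0
t=17  I4→SHIFT
t=18  I4 RO | I5→LSU
t=19  I4 EX | I5 RO
t=20  I4 WR R2 | I5 EX
t=21  I5 WR R0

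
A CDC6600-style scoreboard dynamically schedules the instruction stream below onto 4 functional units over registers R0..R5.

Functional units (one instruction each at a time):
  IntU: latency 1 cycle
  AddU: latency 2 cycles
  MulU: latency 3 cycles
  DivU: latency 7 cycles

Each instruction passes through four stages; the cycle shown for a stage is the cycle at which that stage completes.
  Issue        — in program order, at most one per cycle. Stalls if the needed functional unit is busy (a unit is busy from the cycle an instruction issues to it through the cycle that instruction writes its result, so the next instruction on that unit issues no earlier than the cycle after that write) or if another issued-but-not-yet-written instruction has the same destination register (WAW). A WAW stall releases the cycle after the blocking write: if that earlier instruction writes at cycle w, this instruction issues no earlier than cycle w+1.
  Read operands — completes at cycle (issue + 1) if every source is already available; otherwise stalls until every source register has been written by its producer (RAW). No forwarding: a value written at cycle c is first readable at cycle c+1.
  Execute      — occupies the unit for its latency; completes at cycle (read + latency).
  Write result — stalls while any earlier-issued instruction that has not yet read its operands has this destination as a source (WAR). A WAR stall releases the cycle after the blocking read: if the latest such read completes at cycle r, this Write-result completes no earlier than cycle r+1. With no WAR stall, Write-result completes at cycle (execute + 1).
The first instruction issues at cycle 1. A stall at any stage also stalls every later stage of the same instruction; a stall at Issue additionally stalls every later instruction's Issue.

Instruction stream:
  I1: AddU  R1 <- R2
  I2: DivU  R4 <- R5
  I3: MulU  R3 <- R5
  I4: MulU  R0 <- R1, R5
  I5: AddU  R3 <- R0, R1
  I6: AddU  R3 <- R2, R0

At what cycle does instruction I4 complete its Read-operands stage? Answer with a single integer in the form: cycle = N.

cycle = 10

t=1  issue I1 (AddU)
t=2  I1 read-ops | issue I2 (DivU)
t=3  I2 read-ops | issue I3 (MulU)
t=4  I1 finished on AddU | I3 read-ops
t=5  I1→R1
t=7  I3 finished on MulU
t=8  I3→R3
t=9  issue I4 (MulU)
t=10  I2 finished on DivU | I4 read-ops | issue I5 (AddU)
t=11  I2→R4
t=13  I4 finished on MulU
t=14  I4→R0
t=15  I5 read-ops
t=17  I5 finished on AddU
t=18  I5→R3
t=19  issue I6 (AddU)
t=20  I6 read-ops
t=22  I6 finished on AddU
t=23  I6→R3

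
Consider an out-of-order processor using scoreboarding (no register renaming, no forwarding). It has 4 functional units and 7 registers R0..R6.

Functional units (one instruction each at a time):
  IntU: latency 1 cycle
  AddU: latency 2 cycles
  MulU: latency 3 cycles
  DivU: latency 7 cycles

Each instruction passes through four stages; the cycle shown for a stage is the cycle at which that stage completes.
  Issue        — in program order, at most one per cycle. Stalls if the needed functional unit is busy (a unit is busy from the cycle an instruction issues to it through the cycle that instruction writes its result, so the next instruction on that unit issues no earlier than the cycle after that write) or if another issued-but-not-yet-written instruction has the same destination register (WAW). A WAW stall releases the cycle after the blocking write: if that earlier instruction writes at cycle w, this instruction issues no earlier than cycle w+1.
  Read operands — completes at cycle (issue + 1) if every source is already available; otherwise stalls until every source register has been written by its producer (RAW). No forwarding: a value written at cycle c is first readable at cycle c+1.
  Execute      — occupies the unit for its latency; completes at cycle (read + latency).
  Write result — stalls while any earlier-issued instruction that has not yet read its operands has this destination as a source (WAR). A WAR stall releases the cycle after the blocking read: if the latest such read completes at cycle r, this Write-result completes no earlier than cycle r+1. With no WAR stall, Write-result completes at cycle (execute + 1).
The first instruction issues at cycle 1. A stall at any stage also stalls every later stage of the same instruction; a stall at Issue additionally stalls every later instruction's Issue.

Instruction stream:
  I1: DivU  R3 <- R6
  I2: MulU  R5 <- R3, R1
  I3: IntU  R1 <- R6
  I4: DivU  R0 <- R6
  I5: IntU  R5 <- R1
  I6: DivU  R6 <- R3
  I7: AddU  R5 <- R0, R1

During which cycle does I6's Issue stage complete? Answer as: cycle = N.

cycle = 21

t=1  issue I1 (DivU)
t=2  I1 read-ops, issue I2 (MulU)
t=3  issue I3 (IntU)
t=4  I3 read-ops
t=5  I3 finished on IntU
t=9  I1 finished on DivU
t=10  I1→R3
t=11  I2 read-ops, issue I4 (DivU)
t=12  I3→R1, I4 read-ops
t=14  I2 finished on MulU
t=15  I2→R5
t=16  issue I5 (IntU)
t=17  I5 read-ops
t=18  I5 finished on IntU
t=19  I4 finished on DivU, I5→R5
t=20  I4→R0
t=21  issue I6 (DivU)
t=22  I6 read-ops, issue I7 (AddU)
t=23  I7 read-ops
t=25  I7 finished on AddU
t=26  I7→R5
t=29  I6 finished on DivU
t=30  I6→R6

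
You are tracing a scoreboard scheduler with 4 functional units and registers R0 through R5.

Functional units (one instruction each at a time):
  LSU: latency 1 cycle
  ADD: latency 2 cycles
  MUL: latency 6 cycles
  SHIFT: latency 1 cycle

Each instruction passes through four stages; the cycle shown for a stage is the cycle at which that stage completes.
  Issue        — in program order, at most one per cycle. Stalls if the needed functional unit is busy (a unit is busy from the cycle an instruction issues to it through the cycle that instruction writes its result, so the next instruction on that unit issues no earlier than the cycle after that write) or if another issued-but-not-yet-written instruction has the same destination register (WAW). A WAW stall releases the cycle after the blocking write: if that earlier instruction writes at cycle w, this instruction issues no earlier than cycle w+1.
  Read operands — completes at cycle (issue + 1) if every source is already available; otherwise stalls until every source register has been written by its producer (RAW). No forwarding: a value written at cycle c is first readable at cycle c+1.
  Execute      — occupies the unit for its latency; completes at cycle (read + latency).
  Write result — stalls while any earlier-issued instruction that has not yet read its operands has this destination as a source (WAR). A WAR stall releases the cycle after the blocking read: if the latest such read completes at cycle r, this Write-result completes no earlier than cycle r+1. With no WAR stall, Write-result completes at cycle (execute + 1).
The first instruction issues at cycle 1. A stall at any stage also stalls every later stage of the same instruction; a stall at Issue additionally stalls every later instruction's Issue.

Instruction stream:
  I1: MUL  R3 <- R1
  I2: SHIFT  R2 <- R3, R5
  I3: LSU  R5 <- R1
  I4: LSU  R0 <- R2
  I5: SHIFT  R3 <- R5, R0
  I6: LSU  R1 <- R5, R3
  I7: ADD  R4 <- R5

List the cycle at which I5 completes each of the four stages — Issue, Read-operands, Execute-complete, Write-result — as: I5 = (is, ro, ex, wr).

cycle 1: I1→MUL
cycle 2: I1 RO | I2→SHIFT
cycle 3: I3→LSU
cycle 4: I3 RO
cycle 5: I3 EX
cycle 8: I1 EX
cycle 9: I1 WR R3
cycle 10: I2 RO
cycle 11: I2 EX | I3 WR R5
cycle 12: I2 WR R2 | I4→LSU
cycle 13: I4 RO | I5→SHIFT
cycle 14: I4 EX
cycle 15: I4 WR R0
cycle 16: I5 RO | I6→LSU
cycle 17: I5 EX | I7→ADD
cycle 18: I5 WR R3 | I7 RO
cycle 19: I6 RO
cycle 20: I6 EX | I7 EX
cycle 21: I6 WR R1 | I7 WR R4

I5 = (13, 16, 17, 18)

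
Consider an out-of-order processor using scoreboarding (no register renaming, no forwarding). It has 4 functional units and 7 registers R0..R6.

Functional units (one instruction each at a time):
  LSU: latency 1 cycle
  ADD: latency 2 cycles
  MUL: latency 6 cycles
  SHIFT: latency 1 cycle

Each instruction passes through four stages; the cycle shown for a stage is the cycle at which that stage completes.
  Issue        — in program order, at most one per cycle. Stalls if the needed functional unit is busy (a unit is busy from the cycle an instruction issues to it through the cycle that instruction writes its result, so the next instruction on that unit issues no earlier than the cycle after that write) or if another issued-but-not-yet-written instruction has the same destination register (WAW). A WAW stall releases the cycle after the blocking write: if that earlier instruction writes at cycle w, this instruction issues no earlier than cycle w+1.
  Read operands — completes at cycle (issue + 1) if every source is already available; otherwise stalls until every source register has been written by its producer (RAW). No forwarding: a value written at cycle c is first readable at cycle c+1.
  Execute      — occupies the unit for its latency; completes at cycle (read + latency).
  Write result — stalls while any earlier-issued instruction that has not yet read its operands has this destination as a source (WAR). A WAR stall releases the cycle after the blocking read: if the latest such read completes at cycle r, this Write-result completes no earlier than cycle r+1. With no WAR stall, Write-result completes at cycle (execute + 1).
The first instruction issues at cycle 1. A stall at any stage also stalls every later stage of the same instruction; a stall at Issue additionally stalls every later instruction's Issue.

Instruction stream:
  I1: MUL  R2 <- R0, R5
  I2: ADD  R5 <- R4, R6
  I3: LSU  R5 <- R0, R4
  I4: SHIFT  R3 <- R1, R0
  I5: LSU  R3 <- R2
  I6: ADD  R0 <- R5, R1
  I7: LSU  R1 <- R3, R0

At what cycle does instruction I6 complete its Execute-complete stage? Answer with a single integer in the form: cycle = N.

1) issue 1, read 2, done 8, write 9
2) issue 2, read 3, done 5, write 6
3) issue 7, read 8, done 9, write 10  <WAW R5: wait I2 write@6>
4) issue 8, read 9, done 10, write 11
5) issue 12, read 13, done 14, write 15  <WAW R3: wait I4 write@11>
6) issue 13, read 14, done 16, write 17
7) issue 16, read 18, done 19, write 20  <struct: LSU busy until I5 writes@15 / RAW R0: wait I6 write@17>

cycle = 16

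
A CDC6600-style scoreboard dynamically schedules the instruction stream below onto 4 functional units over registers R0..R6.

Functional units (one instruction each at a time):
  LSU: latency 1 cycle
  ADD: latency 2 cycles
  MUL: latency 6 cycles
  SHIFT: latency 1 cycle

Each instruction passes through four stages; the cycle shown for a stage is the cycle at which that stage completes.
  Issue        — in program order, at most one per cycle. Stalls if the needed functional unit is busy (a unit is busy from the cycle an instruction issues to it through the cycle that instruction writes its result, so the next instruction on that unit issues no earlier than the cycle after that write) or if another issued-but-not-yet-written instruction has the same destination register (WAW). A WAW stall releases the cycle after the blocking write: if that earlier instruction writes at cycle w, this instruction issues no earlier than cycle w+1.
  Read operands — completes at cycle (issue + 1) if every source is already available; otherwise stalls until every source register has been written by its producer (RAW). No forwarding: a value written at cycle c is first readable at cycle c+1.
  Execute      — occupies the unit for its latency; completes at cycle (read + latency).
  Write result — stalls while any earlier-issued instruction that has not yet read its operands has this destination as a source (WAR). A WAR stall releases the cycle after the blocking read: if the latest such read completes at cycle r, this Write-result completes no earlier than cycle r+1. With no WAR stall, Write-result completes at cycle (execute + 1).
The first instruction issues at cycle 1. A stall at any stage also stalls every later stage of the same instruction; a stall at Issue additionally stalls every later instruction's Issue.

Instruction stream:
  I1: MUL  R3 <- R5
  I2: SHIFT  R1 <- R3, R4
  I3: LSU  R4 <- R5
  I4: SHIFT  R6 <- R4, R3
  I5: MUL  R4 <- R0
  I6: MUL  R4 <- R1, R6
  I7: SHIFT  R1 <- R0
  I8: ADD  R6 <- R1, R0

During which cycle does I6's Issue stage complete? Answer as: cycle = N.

[I1] 1/2/8/9
[I2] 2/10/11/12  (RAW R3: wait I1 write@9)
[I3] 3/4/5/11  (WAR R4: wait I2 read@10)
[I4] 13/14/15/16  (struct: SHIFT busy until I2 writes@12)
[I5] 14/15/21/22
[I6] 23/24/30/31  (struct: MUL busy until I5 writes@22)
[I7] 24/25/26/27
[I8] 25/28/30/31  (RAW R1: wait I7 write@27)

cycle = 23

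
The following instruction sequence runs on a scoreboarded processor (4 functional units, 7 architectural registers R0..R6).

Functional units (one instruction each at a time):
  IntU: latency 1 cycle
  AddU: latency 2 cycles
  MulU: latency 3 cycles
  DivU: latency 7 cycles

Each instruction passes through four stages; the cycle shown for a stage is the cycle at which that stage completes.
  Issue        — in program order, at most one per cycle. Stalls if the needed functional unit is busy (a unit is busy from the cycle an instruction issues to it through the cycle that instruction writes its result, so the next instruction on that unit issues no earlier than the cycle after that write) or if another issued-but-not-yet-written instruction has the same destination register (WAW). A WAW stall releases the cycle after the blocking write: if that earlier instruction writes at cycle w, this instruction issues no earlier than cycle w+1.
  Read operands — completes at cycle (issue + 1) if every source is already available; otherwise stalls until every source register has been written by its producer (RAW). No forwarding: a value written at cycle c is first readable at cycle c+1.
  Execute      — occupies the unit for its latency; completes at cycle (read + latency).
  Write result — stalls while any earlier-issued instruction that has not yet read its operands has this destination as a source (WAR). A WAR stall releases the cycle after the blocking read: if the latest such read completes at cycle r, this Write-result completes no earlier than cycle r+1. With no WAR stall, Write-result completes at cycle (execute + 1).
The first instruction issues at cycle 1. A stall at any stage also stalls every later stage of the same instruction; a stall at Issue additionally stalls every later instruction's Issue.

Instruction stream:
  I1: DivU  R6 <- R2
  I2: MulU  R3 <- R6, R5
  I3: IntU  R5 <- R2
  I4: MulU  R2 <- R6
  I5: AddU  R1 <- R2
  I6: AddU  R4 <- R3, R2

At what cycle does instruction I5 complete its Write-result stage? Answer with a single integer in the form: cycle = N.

cycle = 25

c1: I1 dispatched to DivU
c2: I1 operands ready · I2 dispatched to MulU
c3: I3 dispatched to IntU
c4: I3 operands ready
c5: I3 complete
c9: I1 complete
c10: R6←I1
c11: I2 operands ready
c12: R5←I3
c14: I2 complete
c15: R3←I2
c16: I4 dispatched to MulU
c17: I4 operands ready · I5 dispatched to AddU
c20: I4 complete
c21: R2←I4
c22: I5 operands ready
c24: I5 complete
c25: R1←I5
c26: I6 dispatched to AddU
c27: I6 operands ready
c29: I6 complete
c30: R4←I6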